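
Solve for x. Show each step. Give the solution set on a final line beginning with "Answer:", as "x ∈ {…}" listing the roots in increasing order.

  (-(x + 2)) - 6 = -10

Step 1. [(-(x + 2)) - 6 = -10] 6 comes off first (add 6). So sub: -(x + 2) = -4.
Step 2. [-(x + 2) = -4] leading − — multiply by −1, so neg: x + 2 = 4.
Step 3. [x + 2 = 4] +2 is outermost — subtract 2 both sides. So sub: x = 2.

Answer: x ∈ {2}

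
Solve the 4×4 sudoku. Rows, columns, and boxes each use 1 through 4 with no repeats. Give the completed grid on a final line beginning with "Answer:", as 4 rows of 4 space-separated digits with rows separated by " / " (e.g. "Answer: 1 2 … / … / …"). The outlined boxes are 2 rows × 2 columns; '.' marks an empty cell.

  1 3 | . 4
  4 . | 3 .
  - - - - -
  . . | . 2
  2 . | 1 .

Step 1. [r4c2∈{4}] nothing but 4 survives at r4c2, so r4c2=4.
Step 2. [r3c1∈{3}] nothing but 3 survives at r3c1. So r3c1=3.
Step 3. [r2c4∈{1}] r2c4 has the single candidate 1 ⇒ r2c4=1.
Step 4. [r3c3∈{4}] r3c3 is down to just 4, so r3c3=4.
Step 5. [r1c3∈{2}] only 2 remains possible at r1c3, so r1c3=2.
Step 6. [r2c2∈{2}] nothing but 2 survives at r2c2 ⇒ r2c2=2.
Step 7. [r3c2∈{1}] r3c2's peers cover all but 1, so r3c2=1.
Step 8. [r4c4∈{3}] r4c4 is down to just 3 ⇒ r4c4=3.

Answer: 1 3 2 4 / 4 2 3 1 / 3 1 4 2 / 2 4 1 3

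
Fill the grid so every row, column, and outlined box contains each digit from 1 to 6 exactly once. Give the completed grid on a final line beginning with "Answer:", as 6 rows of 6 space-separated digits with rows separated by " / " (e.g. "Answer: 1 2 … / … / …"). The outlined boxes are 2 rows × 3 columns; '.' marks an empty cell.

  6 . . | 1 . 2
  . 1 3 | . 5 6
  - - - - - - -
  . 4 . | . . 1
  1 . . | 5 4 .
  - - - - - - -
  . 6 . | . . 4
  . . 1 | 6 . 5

Step 1. [r2c1∈{2,4}] across row 2, 2 lands solely at r2c1. So r2c1=2.
Step 2. [r4c6∈{3}] nothing but 3 survives at r4c6. So r4c6=3.
Step 3. [r6c2∈{2,3}] across col 2, 3 lands solely at r6c2 ⇒ r6c2=3.
Step 4. [r5c3∈{2,5}] box 5 places 2 nowhere but r5c3 ⇒ r5c3=2.
Step 5. [r3c5∈{2,6}] in col 5, 6 fits only at r3c5 ⇒ r3c5=6.
Step 6. [r3c3∈{5}] r3c3 has the single candidate 5 ⇒ r3c3=5.
Step 7. [r1c5∈{3}] r1c5 is down to just 3, so r1c5=3.
Step 8. [r6c1∈{4}] r6c1 has the single candidate 4 ⇒ r6c1=4.
Step 9. [r4c3∈{6}] only 6 remains possible at r4c3 ⇒ r4c3=6.
Step 10. [r6c5∈{2}] r6c5 has the single candidate 2 ⇒ r6c5=2.
Step 11. [r3c1∈{3}] r3c1's peers cover all but 3 ⇒ r3c1=3.
Step 12. [r5c4∈{3}] only 3 remains possible at r5c4, so r5c4=3.
Step 13. [r4c2∈{2}] r4c2 has the single candidate 2. So r4c2=2.
Step 14. [r1c2∈{5}] r1c2's peers cover all but 5. So r1c2=5.
Step 15. [r3c4∈{2}] nothing but 2 survives at r3c4 ⇒ r3c4=2.
Step 16. [r5c1∈{5}] r5c1's peers cover all but 5. So r5c1=5.
Step 17. [r5c5∈{1}] r5c5's peers cover all but 1, so r5c5=1.
Step 18. [r2c4∈{4}] r2c4's peers cover all but 4. So r2c4=4.
Step 19. [r1c3∈{4}] nothing but 4 survives at r1c3. So r1c3=4.

Answer: 6 5 4 1 3 2 / 2 1 3 4 5 6 / 3 4 5 2 6 1 / 1 2 6 5 4 3 / 5 6 2 3 1 4 / 4 3 1 6 2 5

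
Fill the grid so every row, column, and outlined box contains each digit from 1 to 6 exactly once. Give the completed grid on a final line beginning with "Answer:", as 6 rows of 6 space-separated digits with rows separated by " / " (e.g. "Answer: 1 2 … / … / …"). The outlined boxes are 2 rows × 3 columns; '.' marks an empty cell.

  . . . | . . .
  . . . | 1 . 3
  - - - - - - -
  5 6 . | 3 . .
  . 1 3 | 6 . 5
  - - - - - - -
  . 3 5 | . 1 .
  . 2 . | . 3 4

Step 1. [r1c4∈{2,4,5}] 4 has one home in col 4: r1c4, so r1c4=4.
Step 2. [r5c1∈{4,6}] row 5 places 4 nowhere but r5c1. So r5c1=4.
Step 3. [r4c1∈{2}] r4c1's peers cover all but 2. So r4c1=2.
Step 4. [r2c1∈{6}] only 6 remains possible at r2c1. So r2c1=6.
Step 5. [r1c5∈{2,5,6}] across col 5, 6 lands solely at r1c5. So r1c5=6.
Step 6. [r1c6∈{2}] r1c6 is down to just 2. So r1c6=2.
Step 7. [r1c3∈{1}] r1c3 is down to just 1, so r1c3=1.
Step 8. [r2c2∈{4,5}] across col 2, 4 lands solely at r2c2. So r2c2=4.
Step 9. [r4c5∈{4}] r4c5 is down to just 4 ⇒ r4c5=4.
Step 10. [r5c4∈{2}] r5c4's peers cover all but 2, so r5c4=2.
Step 11. [r2c3∈{2}] r2c3 has the single candidate 2. So r2c3=2.
Step 12. [r6c3∈{6}] r6c3's peers cover all but 6 ⇒ r6c3=6.
Step 13. [r6c1∈{1}] r6c1's peers cover all but 1 ⇒ r6c1=1.
Step 14. [r2c5∈{5}] r2c5's peers cover all but 5. So r2c5=5.
Step 15. [r1c1∈{3}] r1c1's peers cover all but 3, so r1c1=3.
Step 16. [r3c3∈{4}] r3c3 has the single candidate 4 ⇒ r3c3=4.
Step 17. [r1c2∈{5}] nothing but 5 survives at r1c2 ⇒ r1c2=5.
Step 18. [r3c6∈{1}] r3c6 has the single candidate 1, so r3c6=1.
Step 19. [r3c5∈{2}] r3c5's peers cover all but 2. So r3c5=2.
Step 20. [r6c4∈{5}] nothing but 5 survives at r6c4, so r6c4=5.
Step 21. [r5c6∈{6}] r5c6 is down to just 6 ⇒ r5c6=6.

Answer: 3 5 1 4 6 2 / 6 4 2 1 5 3 / 5 6 4 3 2 1 / 2 1 3 6 4 5 / 4 3 5 2 1 6 / 1 2 6 5 3 4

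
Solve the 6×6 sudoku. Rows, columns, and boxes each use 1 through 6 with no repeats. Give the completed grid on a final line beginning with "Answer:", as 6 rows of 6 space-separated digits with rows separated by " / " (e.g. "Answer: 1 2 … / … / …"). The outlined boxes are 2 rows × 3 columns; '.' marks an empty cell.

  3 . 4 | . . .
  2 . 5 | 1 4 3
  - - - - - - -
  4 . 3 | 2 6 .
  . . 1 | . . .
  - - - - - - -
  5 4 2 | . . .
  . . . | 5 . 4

Step 1. [r4c6∈{5}] only 5 remains possible at r4c6 ⇒ r4c6=5.
Step 2. [r1c4∈{6}] r1c4 is down to just 6, so r1c4=6.
Step 3. [r5c4∈{3}] only 3 remains possible at r5c4, so r5c4=3.
Step 4. [r6c1∈{1,6}] 1 has one home in col 1: r6c1. So r6c1=1.
Step 5. [r2c2∈{6}] only 6 remains possible at r2c2, so r2c2=6.
Step 6. [r5c6∈{1,6}] r5c6 is the only open cell in row 5 admitting 6 ⇒ r5c6=6.
Step 7. [r1c5∈{2,5}] in row 1, 5 fits only at r1c5. So r1c5=5.
Step 8. [r4c2∈{2}] r4c2 has the single candidate 2, so r4c2=2.
Step 9. [r1c2∈{1}] only 1 remains possible at r1c2, so r1c2=1.
Step 10. [r3c2∈{5}] only 5 remains possible at r3c2. So r3c2=5.
Step 11. [r4c1∈{6}] only 6 remains possible at r4c1 ⇒ r4c1=6.
Step 12. [r6c3∈{6}] r6c3's peers cover all but 6 ⇒ r6c3=6.
Step 13. [r4c4∈{4}] only 4 remains possible at r4c4, so r4c4=4.
Step 14. [r3c6∈{1}] nothing but 1 survives at r3c6 ⇒ r3c6=1.
Step 15. [r4c5∈{3}] r4c5 is down to just 3. So r4c5=3.
Step 16. [r6c2∈{3}] r6c2 is down to just 3. So r6c2=3.
Step 17. [r1c6∈{2}] only 2 remains possible at r1c6 ⇒ r1c6=2.
Step 18. [r5c5∈{1}] nothing but 1 survives at r5c5. So r5c5=1.
Step 19. [r6c5∈{2}] r6c5 has the single candidate 2 ⇒ r6c5=2.

Answer: 3 1 4 6 5 2 / 2 6 5 1 4 3 / 4 5 3 2 6 1 / 6 2 1 4 3 5 / 5 4 2 3 1 6 / 1 3 6 5 2 4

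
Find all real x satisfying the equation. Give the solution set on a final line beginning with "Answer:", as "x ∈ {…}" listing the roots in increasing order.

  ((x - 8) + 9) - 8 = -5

Step 1. [((x - 8) + 9) - 8 = -5] peel the -8: add 8 from each side. So sub: (x - 8) + 9 = 3.
Step 2. [(x - 8) + 9 = 3] subtract 9: x sits inside (… + 9), so sub: x - 8 = -6.
Step 3. [x - 8 = -6] peel the -8: add 8 from each side, so sub: x = 2.

Answer: x ∈ {2}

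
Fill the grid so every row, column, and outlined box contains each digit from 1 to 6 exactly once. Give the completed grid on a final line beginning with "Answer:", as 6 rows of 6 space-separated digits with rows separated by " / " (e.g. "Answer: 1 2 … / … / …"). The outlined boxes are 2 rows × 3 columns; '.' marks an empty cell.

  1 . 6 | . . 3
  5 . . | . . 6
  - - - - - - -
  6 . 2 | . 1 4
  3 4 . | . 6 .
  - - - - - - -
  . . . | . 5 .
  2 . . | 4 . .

Step 1. [r6c6∈{1}] nothing but 1 survives at r6c6, so r6c6=1.
Step 2. [r4c6∈{2,5}] in col 6, 5 fits only at r4c6, so r4c6=5.
Step 3. [r6c2∈{3,5,6}] row 6 places 6 nowhere but r6c2 ⇒ r6c2=6.
Step 4. [r1c2∈{2}] nothing but 2 survives at r1c2, so r1c2=2.
Step 5. [r2c3∈{3,4}] 4 has one home in box 1: r2c3, so r2c3=4.
Step 6. [r5c4∈{2,3,6}] row 5 places 6 nowhere but r5c4, so r5c4=6.
Step 7. [r5c2∈{1,3}] 1 has one home in col 2: r5c2, so r5c2=1.
Step 8. [r5c3∈{3}] nothing but 3 survives at r5c3, so r5c3=3.
Step 9. [r2c5∈{2}] only 2 remains possible at r2c5. So r2c5=2.
Step 10. [r5c6∈{2}] r5c6 is down to just 2. So r5c6=2.
Step 11. [r6c3∈{5}] r6c3 has the single candidate 5, so r6c3=5.
Step 12. [r1c4∈{5}] r1c4 is down to just 5. So r1c4=5.
Step 13. [r3c2∈{5}] only 5 remains possible at r3c2. So r3c2=5.
Step 14. [r5c1∈{4}] r5c1 is down to just 4. So r5c1=4.
Step 15. [r4c3∈{1}] nothing but 1 survives at r4c3. So r4c3=1.
Step 16. [r6c5∈{3}] r6c5's peers cover all but 3, so r6c5=3.
Step 17. [r2c4∈{1}] r2c4 is down to just 1. So r2c4=1.
Step 18. [r2c2∈{3}] r2c2 is down to just 3 ⇒ r2c2=3.
Step 19. [r3c4∈{3}] r3c4 is down to just 3. So r3c4=3.
Step 20. [r1c5∈{4}] r1c5 is down to just 4. So r1c5=4.
Step 21. [r4c4∈{2}] r4c4 has the single candidate 2. So r4c4=2.

Answer: 1 2 6 5 4 3 / 5 3 4 1 2 6 / 6 5 2 3 1 4 / 3 4 1 2 6 5 / 4 1 3 6 5 2 / 2 6 5 4 3 1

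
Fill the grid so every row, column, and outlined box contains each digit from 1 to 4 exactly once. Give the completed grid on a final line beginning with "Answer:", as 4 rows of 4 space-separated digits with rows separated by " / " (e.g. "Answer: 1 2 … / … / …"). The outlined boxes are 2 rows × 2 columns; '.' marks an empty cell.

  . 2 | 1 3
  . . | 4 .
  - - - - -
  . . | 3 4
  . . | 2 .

Step 1. [r3c2∈{1}] r3c2 has the single candidate 1, so r3c2=1.
Step 2. [r4c2∈{3,4}] 4 has one home in col 2: r4c2, so r4c2=4.
Step 3. [r2c1∈{1,3}] across row 2, 1 lands solely at r2c1. So r2c1=1.
Step 4. [r1c1∈{4}] r1c1 has the single candidate 4 ⇒ r1c1=4.
Step 5. [r4c1∈{3}] nothing but 3 survives at r4c1. So r4c1=3.
Step 6. [r4c4∈{1}] r4c4 is down to just 1, so r4c4=1.
Step 7. [r2c2∈{3}] only 3 remains possible at r2c2, so r2c2=3.
Step 8. [r3c1∈{2}] r3c1 has the single candidate 2 ⇒ r3c1=2.
Step 9. [r2c4∈{2}] only 2 remains possible at r2c4. So r2c4=2.

Answer: 4 2 1 3 / 1 3 4 2 / 2 1 3 4 / 3 4 2 1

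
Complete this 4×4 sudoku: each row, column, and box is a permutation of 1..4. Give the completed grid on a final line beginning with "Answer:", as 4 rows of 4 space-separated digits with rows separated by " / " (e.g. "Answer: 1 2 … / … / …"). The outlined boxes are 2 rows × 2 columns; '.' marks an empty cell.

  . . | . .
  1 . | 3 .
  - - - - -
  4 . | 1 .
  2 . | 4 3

Step 1. [r1c3∈{2}] r1c3 has the single candidate 2, so r1c3=2.
Step 2. [r2c4∈{4}] r2c4 is down to just 4 ⇒ r2c4=4.
Step 3. [r3c2∈{3}] r3c2 has the single candidate 3 ⇒ r3c2=3.
Step 4. [r3c4∈{2}] nothing but 2 survives at r3c4 ⇒ r3c4=2.
Step 5. [r1c2∈{4}] r1c2 has the single candidate 4. So r1c2=4.
Step 6. [r1c4∈{1}] r1c4's peers cover all but 1 ⇒ r1c4=1.
Step 7. [r1c1∈{3}] r1c1 has the single candidate 3 ⇒ r1c1=3.
Step 8. [r2c2∈{2}] only 2 remains possible at r2c2 ⇒ r2c2=2.
Step 9. [r4c2∈{1}] r4c2 is down to just 1, so r4c2=1.

Answer: 3 4 2 1 / 1 2 3 4 / 4 3 1 2 / 2 1 4 3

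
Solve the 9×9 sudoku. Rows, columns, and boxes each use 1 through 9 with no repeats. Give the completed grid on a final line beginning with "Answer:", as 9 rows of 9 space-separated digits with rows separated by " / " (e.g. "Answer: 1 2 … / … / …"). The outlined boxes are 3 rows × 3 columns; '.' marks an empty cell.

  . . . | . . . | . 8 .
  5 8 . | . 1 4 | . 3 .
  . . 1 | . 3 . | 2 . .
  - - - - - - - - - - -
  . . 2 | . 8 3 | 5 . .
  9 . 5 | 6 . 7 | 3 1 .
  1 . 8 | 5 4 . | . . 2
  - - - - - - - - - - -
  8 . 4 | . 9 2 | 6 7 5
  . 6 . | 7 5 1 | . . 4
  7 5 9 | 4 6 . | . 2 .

Step 1. [r1c2∈{2,3,4,7,9}] 2 has one home in col 2: r1c2 ⇒ r1c2=2.
Step 2. [r1c4∈{9}] nothing but 9 survives at r1c4, so r1c4=9.
Step 3. [r4c8∈{4,6,9}] r4c8 is the only open cell in box 6 admitting 4. So r4c8=4.
Step 4. [r4c9∈{6,7,9}] r4c9 is the only open cell in row 4 admitting 9. So r4c9=9.
Step 5. [r3c8∈{5,6,9}] r3c8 is the only open cell in col 8 admitting 5. So r3c8=5.
Step 6. [r6c7∈{7}] only 7 remains possible at r6c7 ⇒ r6c7=7.
Step 7. [r8c7∈{8,9}] in row 8, 8 fits only at r8c7, so r8c7=8.
Step 8. [r8c3∈{3}] r8c3 is down to just 3. So r8c3=3.
Step 9. [r1c5∈{7}] nothing but 7 survives at r1c5. So r1c5=7.
Step 10. [r1c3∈{6}] nothing but 6 survives at r1c3 ⇒ r1c3=6.
Step 11. [r1c9∈{1}] r1c9 is down to just 1 ⇒ r1c9=1.
Step 12. [r3c1∈{4}] r3c1's peers cover all but 4 ⇒ r3c1=4.
Step 13. [r2c9∈{6,7}] r2c9 is the only open cell in row 2 admitting 6, so r2c9=6.
Step 14. [r3c9∈{7}] nothing but 7 survives at r3c9, so r3c9=7.
Step 15. [r3c6∈{6,8}] in row 3, 6 fits only at r3c6. So r3c6=6.
Step 16. [r5c2∈{4}] r5c2 has the single candidate 4. So r5c2=4.
Step 17. [r1c6∈{5}] r1c6 has the single candidate 5, so r1c6=5.
Step 18. [r7c4∈{3}] r7c4 is down to just 3 ⇒ r7c4=3.
Step 19. [r8c1∈{2}] only 2 remains possible at r8c1 ⇒ r8c1=2.
Step 20. [r4c1∈{6}] nothing but 6 survives at r4c1 ⇒ r4c1=6.
Step 21. [r2c3∈{7}] r2c3's peers cover all but 7 ⇒ r2c3=7.
Step 22. [r3c4∈{8}] only 8 remains possible at r3c4, so r3c4=8.
Step 23. [r1c1∈{3}] r1c1's peers cover all but 3, so r1c1=3.
Step 24. [r2c4∈{2}] r2c4 has the single candidate 2, so r2c4=2.
Step 25. [r6c2∈{3}] nothing but 3 survives at r6c2 ⇒ r6c2=3.
Step 26. [r8c8∈{9}] only 9 remains possible at r8c8, so r8c8=9.
Step 27. [r9c6∈{8}] r9c6 is down to just 8. So r9c6=8.
Step 28. [r5c9∈{8}] only 8 remains possible at r5c9. So r5c9=8.
Step 29. [r6c8∈{6}] r6c8 has the single candidate 6. So r6c8=6.
Step 30. [r2c7∈{9}] r2c7's peers cover all but 9 ⇒ r2c7=9.
Step 31. [r1c7∈{4}] only 4 remains possible at r1c7. So r1c7=4.
Step 32. [r9c7∈{1}] r9c7's peers cover all but 1. So r9c7=1.
Step 33. [r6c6∈{9}] nothing but 9 survives at r6c6, so r6c6=9.
Step 34. [r4c2∈{7}] r4c2 is down to just 7, so r4c2=7.
Step 35. [r9c9∈{3}] nothing but 3 survives at r9c9, so r9c9=3.
Step 36. [r7c2∈{1}] only 1 remains possible at r7c2, so r7c2=1.
Step 37. [r5c5∈{2}] r5c5's peers cover all but 2. So r5c5=2.
Step 38. [r3c2∈{9}] r3c2 has the single candidate 9 ⇒ r3c2=9.
Step 39. [r4c4∈{1}] r4c4 is down to just 1, so r4c4=1.

Answer: 3 2 6 9 7 5 4 8 1 / 5 8 7 2 1 4 9 3 6 / 4 9 1 8 3 6 2 5 7 / 6 7 2 1 8 3 5 4 9 / 9 4 5 6 2 7 3 1 8 / 1 3 8 5 4 9 7 6 2 / 8 1 4 3 9 2 6 7 5 / 2 6 3 7 5 1 8 9 4 / 7 5 9 4 6 8 1 2 3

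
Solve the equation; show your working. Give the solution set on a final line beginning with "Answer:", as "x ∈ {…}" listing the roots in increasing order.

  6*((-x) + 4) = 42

Step 1. [6*((-x) + 4) = 42] 6·(inner) — divide through by 6 ⇒ div: (-x) + 4 = 7.
Step 2. [(-x) + 4 = 7] peel the +4: subtract 4 from each side, so sub: -x = 3.
Step 3. [-x = 3] flip signs both sides ⇒ neg: x = -3.

Answer: x ∈ {-3}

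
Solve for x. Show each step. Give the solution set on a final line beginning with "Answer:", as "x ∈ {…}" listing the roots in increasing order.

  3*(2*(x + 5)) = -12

Step 1. [3*(2*(x + 5)) = -12] 3 out front; divide by 3. So div: 2*(x + 5) = -4.
Step 2. [2*(x + 5) = -4] 2·(inner) — divide through by 2. So div: x + 5 = -2.
Step 3. [x + 5 = -2] subtract 5: x sits inside (… + 5). So sub: x = -7.

Answer: x ∈ {-7}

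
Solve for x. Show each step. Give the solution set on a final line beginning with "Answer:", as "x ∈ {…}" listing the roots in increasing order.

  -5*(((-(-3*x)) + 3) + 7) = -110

Step 1. [-5*(((-(-3*x)) + 3) + 7) = -110] leading coefficient -5: divide by -5. So div: ((-(-3*x)) + 3) + 7 = 22.
Step 2. [((-(-3*x)) + 3) + 7 = 22] 7 comes off first (subtract 7), so sub: (-(-3*x)) + 3 = 15.
Step 3. [(-(-3*x)) + 3 = 15] subtract 3: x sits inside (… + 3). So sub: -(-3*x) = 12.
Step 4. [-(-3*x) = 12] LHS negated; negate both sides. So neg: -3*x = -12.
Step 5. [-3*x = -12] -3·(inner) — divide through by -3 ⇒ div: x = 4.

Answer: x ∈ {4}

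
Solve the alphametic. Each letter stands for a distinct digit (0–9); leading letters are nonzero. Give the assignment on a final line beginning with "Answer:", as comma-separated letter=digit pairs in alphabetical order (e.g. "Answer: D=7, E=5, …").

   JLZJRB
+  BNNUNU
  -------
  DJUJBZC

Step 1. [D] the sum has 7 digits but both addends have 6; that extra leading digit D is the final carry, namely 1, so D=1.
Step 2. [col 1: B + U ≡ C (mod 10)] no forcing yet in column 1 (carry-in 0); U=4 is free and consistent — try it. So U=4.
Step 3. [col 1: B + U ≡ C (mod 10)] several values work for C in column 1 (B + U ≡ C (mod 10), carry-in 0); try C=3. So C=3.
Step 4. [col 1: B + U ≡ C (mod 10)] column 1: given U=4, C=3, carry-in 0, and digits 1,3,4 already taken and all letters distinct, B+U≡C (mod 10) forces B=9 ⇒ B=9.
Step 5. [col 2: R + N ≡ Z (mod 10)] R=0 is one option consistent with column 2 (R + N ≡ Z (mod 10), carry-in 1) — take it. So R=0.
Step 6. [col 2: R + N ≡ Z (mod 10)] column 2 (R + N ≡ Z (mod 10), carry-in 1) doesn't pin Z yet; pick Z=8 and continue. So Z=8.
Step 7. [col 2: R + N ≡ Z (mod 10)] in column 2 we have R+N≡Z with carry-in 1; given R=0, Z=8 and digits 0,1,3,4,8,9 already taken and all letters distinct, that pins N to 7 ⇒ N=7.
Step 8. [col 3: J + U ≡ B (mod 10)] in column 3 we have J+U≡B with carry-in 0; given U=4, B=9 and digits 0,1,3,4,7,8,9 already taken and all letters distinct, that pins J to 5. So J=5.
Step 9. [col 5: L + N ≡ U (mod 10)] from column 5 (N=7, U=4, carry-in 1, digits 0,1,3,4,5,7,8,9 already taken and all letters distinct): L must equal 6 ⇒ L=6.

Answer: B=9, C=3, D=1, J=5, L=6, N=7, R=0, U=4, Z=8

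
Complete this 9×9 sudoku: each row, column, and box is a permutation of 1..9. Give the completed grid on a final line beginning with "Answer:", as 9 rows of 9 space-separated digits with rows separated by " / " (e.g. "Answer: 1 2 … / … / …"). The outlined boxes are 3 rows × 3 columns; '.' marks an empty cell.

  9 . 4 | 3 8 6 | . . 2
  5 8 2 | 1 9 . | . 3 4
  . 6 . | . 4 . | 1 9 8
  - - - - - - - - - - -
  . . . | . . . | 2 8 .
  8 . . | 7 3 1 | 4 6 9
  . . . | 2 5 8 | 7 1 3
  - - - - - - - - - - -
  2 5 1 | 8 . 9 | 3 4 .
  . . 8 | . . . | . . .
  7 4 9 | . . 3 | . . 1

Step 1. [r8c1∈{3,6}] in box 7, 6 fits only at r8c1. So r8c1=6.
Step 2. [r4c5∈{6}] only 6 remains possible at r4c5, so r4c5=6.
Step 3. [r4c6∈{4}] r4c6 is down to just 4 ⇒ r4c6=4.
Step 4. [r1c7∈{5}] r1c7 has the single candidate 5 ⇒ r1c7=5.
Step 5. [r9c5∈{2}] r9c5 is down to just 2 ⇒ r9c5=2.
Step 6. [r7c5∈{7}] r7c5 has the single candidate 7. So r7c5=7.
Step 7. [r8c6∈{5}] nothing but 5 survives at r8c6 ⇒ r8c6=5.
Step 8. [r1c8∈{7}] r1c8 is down to just 7 ⇒ r1c8=7.
Step 9. [r4c2∈{1,3,7,9}] 7 has one home in col 2: r4c2. So r4c2=7.
Step 10. [r3c1∈{3}] r3c1 has the single candidate 3. So r3c1=3.
Step 11. [r7c9∈{6}] r7c9 is down to just 6. So r7c9=6.
Step 12. [r3c3∈{7}] nothing but 7 survives at r3c3 ⇒ r3c3=7.
Step 13. [r4c3∈{3,5}] in row 4, 3 fits only at r4c3, so r4c3=3.
Step 14. [r3c6∈{2}] r3c6 is down to just 2. So r3c6=2.
Step 15. [r6c1∈{4}] only 4 remains possible at r6c1, so r6c1=4.
Step 16. [r8c9∈{7}] only 7 remains possible at r8c9 ⇒ r8c9=7.
Step 17. [r4c4∈{9}] r4c4 is down to just 9, so r4c4=9.
Step 18. [r9c8∈{5}] only 5 remains possible at r9c8 ⇒ r9c8=5.
Step 19. [r4c9∈{5}] nothing but 5 survives at r4c9. So r4c9=5.
Step 20. [r3c4∈{5}] r3c4 is down to just 5. So r3c4=5.
Step 21. [r5c3∈{5}] only 5 remains possible at r5c3 ⇒ r5c3=5.
Step 22. [r8c5∈{1}] r8c5 is down to just 1 ⇒ r8c5=1.
Step 23. [r6c2∈{9}] r6c2's peers cover all but 9, so r6c2=9.
Step 24. [r6c3∈{6}] only 6 remains possible at r6c3 ⇒ r6c3=6.
Step 25. [r8c7∈{9}] only 9 remains possible at r8c7. So r8c7=9.
Step 26. [r4c1∈{1}] only 1 remains possible at r4c1. So r4c1=1.
Step 27. [r8c4∈{4}] r8c4 has the single candidate 4, so r8c4=4.
Step 28. [r8c2∈{3}] r8c2's peers cover all but 3. So r8c2=3.
Step 29. [r5c2∈{2}] nothing but 2 survives at r5c2 ⇒ r5c2=2.
Step 30. [r9c4∈{6}] r9c4 is down to just 6 ⇒ r9c4=6.
Step 31. [r8c8∈{2}] nothing but 2 survives at r8c8. So r8c8=2.
Step 32. [r9c7∈{8}] r9c7's peers cover all but 8. So r9c7=8.
Step 33. [r1c2∈{1}] r1c2 is down to just 1 ⇒ r1c2=1.
Step 34. [r2c7∈{6}] only 6 remains possible at r2c7 ⇒ r2c7=6.
Step 35. [r2c6∈{7}] r2c6 is down to just 7. So r2c6=7.

Answer: 9 1 4 3 8 6 5 7 2 / 5 8 2 1 9 7 6 3 4 / 3 6 7 5 4 2 1 9 8 / 1 7 3 9 6 4 2 8 5 / 8 2 5 7 3 1 4 6 9 / 4 9 6 2 5 8 7 1 3 / 2 5 1 8 7 9 3 4 6 / 6 3 8 4 1 5 9 2 7 / 7 4 9 6 2 3 8 5 1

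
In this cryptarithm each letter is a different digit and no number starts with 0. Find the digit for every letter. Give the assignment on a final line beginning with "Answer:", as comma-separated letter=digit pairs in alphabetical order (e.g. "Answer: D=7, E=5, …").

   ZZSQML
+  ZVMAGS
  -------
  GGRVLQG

Step 1. [col 1: L + S ≡ G (mod 10)] several values work for S in column 1 (L + S ≡ G (mod 10), carry-in 0); try S=8. So S=8.
Step 2. [col 1: L + S ≡ G (mod 10)] G=1 is one option consistent with column 1 (L + S ≡ G (mod 10), carry-in 0) — take it, so G=1.
Step 3. [col 1: L + S ≡ G (mod 10)] column 1: given S=8, G=1, carry-in 0, and digits 1,8 already taken and all letters distinct, L+S≡G (mod 10) forces L=3. So L=3.
Step 4. [col 2: M + G ≡ Q (mod 10)] Q=9 is one option consistent with column 2 (M + G ≡ Q (mod 10), carry-in 1) — take it ⇒ Q=9.
Step 5. [col 2: M + G ≡ Q (mod 10)] from column 2 (G=1, Q=9, carry-in 1, digits 1,3,8,9 already taken and all letters distinct): M must equal 7 ⇒ M=7.
Step 6. [col 3: Q + A ≡ L (mod 10)] from column 3 (Q=9, L=3, carry-in 0, digits 1,3,7,8,9 already taken and all letters distinct): A must equal 4 ⇒ A=4.
Step 7. [col 4: S + M ≡ V (mod 10)] from column 4 (S=8, M=7, carry-in 1, digits 1,3,4,7,8,9 already taken and all letters distinct): V must equal 6. So V=6.
Step 8. [col 5: Z + V ≡ R (mod 10)] column 5 reads Z+V+carry(1)=R with V=6; with digits 1,3,4,6,7,8,9 already taken and all letters distinct, the only value for Z is 5 ⇒ Z=5.
Step 9. [col 5: Z + V ≡ R (mod 10)] column 5 reads Z+V+carry(1)=R with Z=5, V=6; with digits 1,3,4,5,6,7,8,9 already taken and all letters distinct, the only value for R is 2 ⇒ R=2.

Answer: A=4, G=1, L=3, M=7, Q=9, R=2, S=8, V=6, Z=5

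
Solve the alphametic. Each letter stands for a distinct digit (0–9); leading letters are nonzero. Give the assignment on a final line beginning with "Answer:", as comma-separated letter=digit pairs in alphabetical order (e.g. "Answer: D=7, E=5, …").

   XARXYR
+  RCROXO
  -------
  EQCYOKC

Step 1. [col 1: R + O ≡ C (mod 10)] column 1 (R + O ≡ C (mod 10), carry-in 0) doesn't pin C yet; pick C=8 and continue. So C=8.
Step 2. [E] adding two 6-digit numbers gives at most 6+1 digits, and here it does — E is that final carry and must be 1. So E=1.
Step 3. [col 1: R + O ≡ C (mod 10)] O=5 is one option consistent with column 1 (R + O ≡ C (mod 10), carry-in 0) — take it. So O=5.
Step 4. [col 1: R + O ≡ C (mod 10)] in column 1 we have R+O≡C with carry-in 0; given O=5, C=8 and digits 1,5,8 already taken and all letters distinct, that pins R to 3 ⇒ R=3.
Step 5. [col 2: Y + X ≡ K (mod 10)] column 2 (Y + X ≡ K (mod 10), carry-in 0) doesn't pin Y yet; pick Y=7 and continue, so Y=7.
Step 6. [col 2: Y + X ≡ K (mod 10)] X=9 is one option consistent with column 2 (Y + X ≡ K (mod 10), carry-in 0) — take it ⇒ X=9.
Step 7. [col 2: Y + X ≡ K (mod 10)] in column 2 we have Y+X≡K with carry-in 0; given Y=7, X=9 and digits 1,3,5,7,8,9 already taken and all letters distinct, that pins K to 6 ⇒ K=6.
Step 8. [col 5: A + C ≡ C (mod 10)] column 5 reads A+C+carry(0)=C with C=8; with digits 1,3,5,6,7,8,9 already taken and all letters distinct, the only value for A is 0 ⇒ A=0.
Step 9. [col 6: X + R ≡ Q (mod 10)] column 6 reads X+R+carry(0)=Q with X=9, R=3; with digits 0,1,3,5,6,7,8,9 already taken and all letters distinct, the only value for Q is 2 ⇒ Q=2.

Answer: A=0, C=8, E=1, K=6, O=5, Q=2, R=3, X=9, Y=7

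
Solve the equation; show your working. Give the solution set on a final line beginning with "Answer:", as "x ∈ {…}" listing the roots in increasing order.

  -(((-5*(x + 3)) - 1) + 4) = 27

Step 1. [-(((-5*(x + 3)) - 1) + 4) = 27] LHS negated; negate both sides. So neg: ((-5*(x + 3)) - 1) + 4 = -27.
Step 2. [((-5*(x + 3)) - 1) + 4 = -27] the outer +4 inverts by subtracting 4, so sub: (-5*(x + 3)) - 1 = -31.
Step 3. [(-5*(x + 3)) - 1 = -31] peel the -1: add 1 from each side. So sub: -5*(x + 3) = -30.
Step 4. [-5*(x + 3) = -30] divide by the outer -5, so div: x + 3 = 6.
Step 5. [x + 3 = 6] +3 is outermost — subtract 3 both sides, so sub: x = 3.

Answer: x ∈ {3}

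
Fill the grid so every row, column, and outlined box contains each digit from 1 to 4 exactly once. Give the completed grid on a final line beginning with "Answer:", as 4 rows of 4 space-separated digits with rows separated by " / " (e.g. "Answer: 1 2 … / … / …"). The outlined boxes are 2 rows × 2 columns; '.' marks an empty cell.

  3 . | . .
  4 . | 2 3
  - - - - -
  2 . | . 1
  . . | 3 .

Step 1. [r3c3∈{4}] only 4 remains possible at r3c3, so r3c3=4.
Step 2. [r2c2∈{1}] r2c2 has the single candidate 1, so r2c2=1.
Step 3. [r3c2∈{3}] nothing but 3 survives at r3c2 ⇒ r3c2=3.
Step 4. [r4c2∈{4}] r4c2 is down to just 4, so r4c2=4.
Step 5. [r1c2∈{2}] only 2 remains possible at r1c2, so r1c2=2.
Step 6. [r4c4∈{2}] r4c4 has the single candidate 2. So r4c4=2.
Step 7. [r1c3∈{1}] only 1 remains possible at r1c3 ⇒ r1c3=1.
Step 8. [r4c1∈{1}] r4c1 is down to just 1, so r4c1=1.
Step 9. [r1c4∈{4}] r1c4's peers cover all but 4 ⇒ r1c4=4.

Answer: 3 2 1 4 / 4 1 2 3 / 2 3 4 1 / 1 4 3 2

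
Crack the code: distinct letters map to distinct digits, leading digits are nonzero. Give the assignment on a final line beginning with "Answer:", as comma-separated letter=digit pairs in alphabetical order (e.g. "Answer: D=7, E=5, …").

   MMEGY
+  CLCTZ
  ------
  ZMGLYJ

Step 1. [col 1: Y + Z ≡ J (mod 10)] several values work for Z in column 1 (Y + Z ≡ J (mod 10), carry-in 0); try Z=1. So Z=1.
Step 2. [col 1: Y + Z ≡ J (mod 10)] column 1 (Y + Z ≡ J (mod 10), carry-in 0) doesn't pin J yet; pick J=6 and continue, so J=6.
Step 3. [col 1: Y + Z ≡ J (mod 10)] column 1: given Z=1, J=6, carry-in 0, and digits 1,6 already taken and all letters distinct, Y+Z≡J (mod 10) forces Y=5. So Y=5.
Step 4. [col 2: G + T ≡ Y (mod 10)] G=2 is one option consistent with column 2 (G + T ≡ Y (mod 10), carry-in 0) — take it. So G=2.
Step 5. [col 2: G + T ≡ Y (mod 10)] column 2 reads G+T+carry(0)=Y with G=2, Y=5; with digits 1,2,5,6 already taken and all letters distinct, the only value for T is 3, so T=3.
Step 6. [col 3: E + C ≡ L (mod 10)] from column 3 (nothing yet, carry-in 0, digits 1,2,3,5,6 already taken and all letters distinct): L must equal 7. So L=7.
Step 7. [col 3: E + C ≡ L (mod 10)] E=8 is one option consistent with column 3 (E + C ≡ L (mod 10), carry-in 0) — take it, so E=8.
Step 8. [col 3: E + C ≡ L (mod 10)] column 3 reads E+C+carry(0)=L with E=8, L=7; with digits 1,2,3,5,6,7,8 already taken and all letters distinct, the only value for C is 9, so C=9.
Step 9. [col 4: M + L ≡ G (mod 10)] column 4 reads M+L+carry(1)=G with L=7, G=2; with digits 1,2,3,5,6,7,8,9 already taken and all letters distinct, the only value for M is 4 ⇒ M=4.

Answer: C=9, E=8, G=2, J=6, L=7, M=4, T=3, Y=5, Z=1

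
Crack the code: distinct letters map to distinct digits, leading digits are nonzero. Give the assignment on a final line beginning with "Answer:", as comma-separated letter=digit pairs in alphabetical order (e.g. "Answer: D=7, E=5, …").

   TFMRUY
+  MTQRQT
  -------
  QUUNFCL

Step 1. [col 1: Y + T ≡ L (mod 10)] column 1 (Y + T ≡ L (mod 10), carry-in 0) doesn't pin L yet; pick L=3 and continue, so L=3.
Step 2. [Q] Q is the leading digit of a 7-digit sum of two 6-digit numbers; the final carry is exactly 1, so Q=1.
Step 3. [col 1: Y + T ≡ L (mod 10)] column 1 (Y + T ≡ L (mod 10), carry-in 0) doesn't pin Y yet; pick Y=9 and continue. So Y=9.
Step 4. [col 1: Y + T ≡ L (mod 10)] from column 1 (Y=9, L=3, carry-in 0, digits 1,3,9 already taken and all letters distinct): T must equal 4, so T=4.
Step 5. [col 2: U + Q ≡ C (mod 10)] several values work for C in column 2 (U + Q ≡ C (mod 10), carry-in 1); try C=2 ⇒ C=2.
Step 6. [col 2: U + Q ≡ C (mod 10)] from column 2 (Q=1, C=2, carry-in 1, digits 1,2,3,4,9 already taken and all letters distinct): U must equal 0 ⇒ U=0.
Step 7. [col 3: R + R ≡ F (mod 10)] column 3 reads R+R+carry(0)=F with nothing yet; with digits 0,1,2,3,4,9 already taken and all letters distinct, the only value for R is 8. So R=8.
Step 8. [col 3: R + R ≡ F (mod 10)] in column 3 we have R+R≡F with carry-in 0; given R=8 and digits 0,1,2,3,4,8,9 already taken and all letters distinct, that pins F to 6. So F=6.
Step 9. [col 4: M + Q ≡ N (mod 10)] column 4 reads M+Q+carry(1)=N with Q=1; with digits 0,1,2,3,4,6,8,9 already taken and all letters distinct, the only value for N is 7, so N=7.
Step 10. [col 4: M + Q ≡ N (mod 10)] from column 4 (Q=1, N=7, carry-in 1, digits 0,1,2,3,4,6,7,8,9 already taken and all letters distinct): M must equal 5. So M=5.

Answer: C=2, F=6, L=3, M=5, N=7, Q=1, R=8, T=4, U=0, Y=9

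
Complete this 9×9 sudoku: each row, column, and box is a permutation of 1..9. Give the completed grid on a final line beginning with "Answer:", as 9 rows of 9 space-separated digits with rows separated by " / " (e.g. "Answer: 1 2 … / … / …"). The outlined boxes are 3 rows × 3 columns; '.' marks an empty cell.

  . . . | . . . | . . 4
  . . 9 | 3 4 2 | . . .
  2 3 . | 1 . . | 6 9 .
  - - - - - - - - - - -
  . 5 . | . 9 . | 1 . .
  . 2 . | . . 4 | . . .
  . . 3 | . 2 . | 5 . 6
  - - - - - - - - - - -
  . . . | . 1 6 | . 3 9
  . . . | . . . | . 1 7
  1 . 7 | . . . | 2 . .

Step 1. [r7c4∈{2,4,5,7,8}] in row 7, 7 fits only at r7c4 ⇒ r7c4=7.
Step 2. [r6c4∈{8}] only 8 remains possible at r6c4 ⇒ r6c4=8.
Step 3. [r8c1∈{3,4,5,6,8,9}] r8c1 is the only open cell in col 1 admitting 3 ⇒ r8c1=3.
Step 4. [r3c3∈{4,5,8}] across row 3, 4 lands solely at r3c3 ⇒ r3c3=4.
Step 5. [r4c4∈{6}] only 6 remains possible at r4c4 ⇒ r4c4=6.
Step 6. [r4c3∈{8}] r4c3's peers cover all but 8, so r4c3=8.
Step 7. [r1c5∈{5,6,7,8}] in col 5, 6 fits only at r1c5, so r1c5=6.
Step 8. [r5c7∈{3,7,8,9}] r5c7 is the only open cell in col 7 admitting 9, so r5c7=9.
Step 9. [r1c8∈{2,5,7,8}] 2 has one home in row 1: r1c8. So r1c8=2.
Step 10. [r8c4∈{2,4,5,9}] col 4 places 2 nowhere but r8c4, so r8c4=2.
Step 11. [r9c4∈{4,5,9}] across col 4, 4 lands solely at r9c4, so r9c4=4.
Step 12. [r6c1∈{4,7,9}] in col 1, 9 fits only at r6c1, so r6c1=9.
Step 13. [r9c8∈{5,6,8}] r9c8 is the only open cell in col 8 admitting 6 ⇒ r9c8=6.
Step 14. [r2c8∈{5,7,8}] r2c8 is the only open cell in col 8 admitting 5. So r2c8=5.
Step 15. [r3c9∈{8}] r3c9 is down to just 8 ⇒ r3c9=8.
Step 16. [r1c6∈{5,7,8,9}] 8 has one home in box 2: r1c6. So r1c6=8.
Step 17. [r2c7∈{7}] r2c7's peers cover all but 7. So r2c7=7.
Step 18. [r5c3∈{1,6}] 1 has one home in row 5: r5c3, so r5c3=1.
Step 19. [r1c3∈{5}] r1c3 is down to just 5, so r1c3=5.
Step 20. [r1c1∈{7}] r1c1's peers cover all but 7, so r1c1=7.
Step 21. [r6c2∈{4,7}] in col 2, 7 fits only at r6c2 ⇒ r6c2=7.
Step 22. [r4c1∈{4}] r4c1 has the single candidate 4 ⇒ r4c1=4.
Step 23. [r9c9∈{5}] r9c9 has the single candidate 5, so r9c9=5.
Step 24. [r4c8∈{7}] r4c8 has the single candidate 7, so r4c8=7.
Step 25. [r4c6∈{3}] r4c6 is down to just 3, so r4c6=3.
Step 26. [r9c6∈{9}] only 9 remains possible at r9c6, so r9c6=9.
Step 27. [r9c2∈{8}] r9c2 is down to just 8. So r9c2=8.
Step 28. [r7c2∈{4}] r7c2's peers cover all but 4. So r7c2=4.
Step 29. [r5c5∈{5,7}] in row 5, 7 fits only at r5c5. So r5c5=7.
Step 30. [r8c6∈{5}] only 5 remains possible at r8c6 ⇒ r8c6=5.
Step 31. [r8c3∈{6}] only 6 remains possible at r8c3. So r8c3=6.
Step 32. [r2c2∈{1,6}] in col 2, 6 fits only at r2c2, so r2c2=6.
Step 33. [r7c7∈{8}] r7c7's peers cover all but 8, so r7c7=8.
Step 34. [r6c8∈{4}] nothing but 4 survives at r6c8 ⇒ r6c8=4.
Step 35. [r5c1∈{6}] r5c1 has the single candidate 6. So r5c1=6.
Step 36. [r5c8∈{8}] nothing but 8 survives at r5c8, so r5c8=8.
Step 37. [r3c5∈{5}] r3c5 is down to just 5, so r3c5=5.
Step 38. [r2c1∈{8}] r2c1 is down to just 8, so r2c1=8.
Step 39. [r1c2∈{1}] r1c2 has the single candidate 1. So r1c2=1.
Step 40. [r1c4∈{9}] r1c4 is down to just 9 ⇒ r1c4=9.
Step 41. [r8c5∈{8}] r8c5 is down to just 8. So r8c5=8.
Step 42. [r6c6∈{1}] only 1 remains possible at r6c6, so r6c6=1.
Step 43. [r5c9∈{3}] only 3 remains possible at r5c9, so r5c9=3.
Step 44. [r8c7∈{4}] r8c7 has the single candidate 4, so r8c7=4.
Step 45. [r7c3∈{2}] r7c3's peers cover all but 2. So r7c3=2.
Step 46. [r8c2∈{9}] only 9 remains possible at r8c2, so r8c2=9.
Step 47. [r9c5∈{3}] r9c5 has the single candidate 3 ⇒ r9c5=3.
Step 48. [r1c7∈{3}] r1c7 has the single candidate 3 ⇒ r1c7=3.
Step 49. [r3c6∈{7}] nothing but 7 survives at r3c6 ⇒ r3c6=7.
Step 50. [r2c9∈{1}] r2c9's peers cover all but 1. So r2c9=1.
Step 51. [r4c9∈{2}] only 2 remains possible at r4c9 ⇒ r4c9=2.
Step 52. [r7c1∈{5}] nothing but 5 survives at r7c1, so r7c1=5.
Step 53. [r5c4∈{5}] r5c4's peers cover all but 5, so r5c4=5.

Answer: 7 1 5 9 6 8 3 2 4 / 8 6 9 3 4 2 7 5 1 / 2 3 4 1 5 7 6 9 8 / 4 5 8 6 9 3 1 7 2 / 6 2 1 5 7 4 9 8 3 / 9 7 3 8 2 1 5 4 6 / 5 4 2 7 1 6 8 3 9 / 3 9 6 2 8 5 4 1 7 / 1 8 7 4 3 9 2 6 5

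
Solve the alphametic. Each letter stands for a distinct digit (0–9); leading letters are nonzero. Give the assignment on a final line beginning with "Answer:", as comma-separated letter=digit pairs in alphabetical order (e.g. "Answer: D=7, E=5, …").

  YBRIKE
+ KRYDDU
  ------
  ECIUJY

Step 1. [col 1: E + U ≡ Y (mod 10)] several values work for E in column 1 (E + U ≡ Y (mod 10), carry-in 0); try E=8. So E=8.
Step 2. [col 1: E + U ≡ Y (mod 10)] several values work for Y in column 1 (E + U ≡ Y (mod 10), carry-in 0); try Y=4 ⇒ Y=4.
Step 3. [col 1: E + U ≡ Y (mod 10)] in column 1 we have E+U≡Y with carry-in 0; given E=8, Y=4 and digits 4,8 already taken and all letters distinct, that pins U to 6 ⇒ U=6.
Step 4. [col 2: K + D ≡ J (mod 10)] D=5 is one option consistent with column 2 (K + D ≡ J (mod 10), carry-in 1) — take it. So D=5.
Step 5. [col 2: K + D ≡ J (mod 10)] no forcing yet in column 2 (carry-in 1); J=9 is free and consistent — try it, so J=9.
Step 6. [col 2: K + D ≡ J (mod 10)] in column 2 we have K+D≡J with carry-in 1; given D=5, J=9 and digits 4,5,6,8,9 already taken and all letters distinct, that pins K to 3. So K=3.
Step 7. [col 3: I + D ≡ U (mod 10)] from column 3 (D=5, U=6, carry-in 0, digits 3,4,5,6,8,9 already taken and all letters distinct): I must equal 1. So I=1.
Step 8. [col 4: R + Y ≡ I (mod 10)] from column 4 (Y=4, I=1, carry-in 0, digits 1,3,4,5,6,8,9 already taken and all letters distinct): R must equal 7 ⇒ R=7.
Step 9. [col 5: B + R ≡ C (mod 10)] in column 5 we have B+R≡C with carry-in 1; given R=7 and digits 1,3,4,5,6,7,8,9 already taken and all letters distinct, that pins B to 2, so B=2.
Step 10. [col 5: B + R ≡ C (mod 10)] column 5 reads B+R+carry(1)=C with B=2, R=7; with digits 1,2,3,4,5,6,7,8,9 already taken and all letters distinct, the only value for C is 0, so C=0.

Answer: B=2, C=0, D=5, E=8, I=1, J=9, K=3, R=7, U=6, Y=4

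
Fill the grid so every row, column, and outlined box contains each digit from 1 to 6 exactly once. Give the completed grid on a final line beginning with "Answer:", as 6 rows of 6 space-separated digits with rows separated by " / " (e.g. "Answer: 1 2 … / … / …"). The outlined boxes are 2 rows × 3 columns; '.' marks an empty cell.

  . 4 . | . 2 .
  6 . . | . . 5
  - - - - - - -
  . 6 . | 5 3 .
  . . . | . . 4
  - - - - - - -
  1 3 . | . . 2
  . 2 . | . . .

Step 1. [r2c2∈{1}] r2c2's peers cover all but 1, so r2c2=1.
Step 2. [r3c6∈{1}] r3c6 has the single candidate 1 ⇒ r3c6=1.
Step 3. [r6c5∈{1,4,5,6}] r6c5 is the only open cell in col 5 admitting 1 ⇒ r6c5=1.
Step 4. [r5c5∈{4,5,6}] r5c5 is the only open cell in col 5 admitting 5. So r5c5=5.
Step 5. [r4c3∈{1,2,3,5}] row 4 places 1 nowhere but r4c3. So r4c3=1.
Step 6. [r4c1∈{2,3,5}] across row 4, 3 lands solely at r4c1. So r4c1=3.
Step 7. [r1c4∈{1,3,6}] across row 1, 1 lands solely at r1c4. So r1c4=1.
Step 8. [r2c3∈{2,3}] r2c3 is the only open cell in row 2 admitting 2, so r2c3=2.
Step 9. [r3c3∈{4}] r3c3's peers cover all but 4. So r3c3=4.
Step 10. [r5c4∈{4,6}] r5c4 is the only open cell in row 5 admitting 4. So r5c4=4.
Step 11. [r2c4∈{3}] r2c4 has the single candidate 3, so r2c4=3.
Step 12. [r6c4∈{6}] r6c4 has the single candidate 6. So r6c4=6.
Step 13. [r6c3∈{5}] only 5 remains possible at r6c3 ⇒ r6c3=5.
Step 14. [r5c3∈{6}] r5c3 has the single candidate 6 ⇒ r5c3=6.
Step 15. [r1c6∈{6}] r1c6 has the single candidate 6 ⇒ r1c6=6.
Step 16. [r4c4∈{2}] r4c4 is down to just 2 ⇒ r4c4=2.
Step 17. [r4c5∈{6}] r4c5's peers cover all but 6 ⇒ r4c5=6.
Step 18. [r1c1∈{5}] r1c1's peers cover all but 5, so r1c1=5.
Step 19. [r1c3∈{3}] r1c3 has the single candidate 3 ⇒ r1c3=3.
Step 20. [r2c5∈{4}] r2c5's peers cover all but 4, so r2c5=4.
Step 21. [r6c6∈{3}] r6c6's peers cover all but 3, so r6c6=3.
Step 22. [r6c1∈{4}] r6c1 has the single candidate 4. So r6c1=4.
Step 23. [r3c1∈{2}] r3c1 has the single candidate 2 ⇒ r3c1=2.
Step 24. [r4c2∈{5}] r4c2's peers cover all but 5. So r4c2=5.

Answer: 5 4 3 1 2 6 / 6 1 2 3 4 5 / 2 6 4 5 3 1 / 3 5 1 2 6 4 / 1 3 6 4 5 2 / 4 2 5 6 1 3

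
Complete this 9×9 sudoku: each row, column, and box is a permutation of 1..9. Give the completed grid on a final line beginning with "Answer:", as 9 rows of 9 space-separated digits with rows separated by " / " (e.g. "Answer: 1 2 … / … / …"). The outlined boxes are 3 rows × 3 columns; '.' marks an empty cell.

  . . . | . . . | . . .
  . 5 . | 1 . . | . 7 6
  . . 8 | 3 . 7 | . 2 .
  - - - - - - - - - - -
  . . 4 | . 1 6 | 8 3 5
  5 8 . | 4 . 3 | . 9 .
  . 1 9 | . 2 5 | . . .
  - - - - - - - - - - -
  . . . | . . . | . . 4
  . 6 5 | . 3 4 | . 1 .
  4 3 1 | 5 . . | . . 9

Step 1. [r5c5∈{7}] nothing but 7 survives at r5c5. So r5c5=7.
Step 2. [r9c7∈{2,6,7}] across row 9, 7 lands solely at r9c7, so r9c7=7.
Step 3. [r1c9∈{1,3,8}] in col 9, 3 fits only at r1c9, so r1c9=3.
Step 4. [r1c8∈{4,5,8}] r1c8 is the only open cell in box 3 admitting 8, so r1c8=8.
Step 5. [r9c6∈{2,8}] row 9 places 2 nowhere but r9c6 ⇒ r9c6=2.
Step 6. [r1c6∈{9}] r1c6 has the single candidate 9 ⇒ r1c6=9.
Step 7. [r9c5∈{6,8}] 8 has one home in row 9: r9c5 ⇒ r9c5=8.
Step 8. [r7c5∈{6,9}] col 5 places 9 nowhere but r7c5. So r7c5=9.
Step 9. [r8c1∈{2,7,8,9}] across row 8, 9 lands solely at r8c1 ⇒ r8c1=9.
Step 10. [r7c4∈{6,7}] in box 8, 6 fits only at r7c4, so r7c4=6.
Step 11. [r3c9∈{1}] r3c9 is down to just 1 ⇒ r3c9=1.
Step 12. [r3c1∈{6}] r3c1 has the single candidate 6, so r3c1=6.
Step 13. [r2c5∈{4}] r2c5 is down to just 4. So r2c5=4.
Step 14. [r8c7∈{2}] r8c7's peers cover all but 2. So r8c7=2.
Step 15. [r1c4∈{2}] nothing but 2 survives at r1c4. So r1c4=2.
Step 16. [r1c3∈{7}] nothing but 7 survives at r1c3. So r1c3=7.
Step 17. [r7c3∈{2}] only 2 remains possible at r7c3. So r7c3=2.
Step 18. [r3c2∈{4,9}] r3c2 is the only open cell in col 2 admitting 9, so r3c2=9.
Step 19. [r3c7∈{4,5}] 4 has one home in row 3: r3c7. So r3c7=4.
Step 20. [r6c7∈{6}] r6c7 is down to just 6 ⇒ r6c7=6.
Step 21. [r1c7∈{5}] r1c7 has the single candidate 5, so r1c7=5.
Step 22. [r2c1∈{2,3}] across row 2, 2 lands solely at r2c1. So r2c1=2.
Step 23. [r4c1∈{7}] r4c1 is down to just 7. So r4c1=7.
Step 24. [r8c4∈{7}] r8c4 has the single candidate 7, so r8c4=7.
Step 25. [r8c9∈{8}] nothing but 8 survives at r8c9. So r8c9=8.
Step 26. [r2c6∈{8}] r2c6 has the single candidate 8. So r2c6=8.
Step 27. [r7c1∈{8}] r7c1's peers cover all but 8. So r7c1=8.
Step 28. [r5c9∈{2}] r5c9 is down to just 2, so r5c9=2.
Step 29. [r7c8∈{5}] nothing but 5 survives at r7c8 ⇒ r7c8=5.
Step 30. [r2c7∈{9}] r2c7 has the single candidate 9 ⇒ r2c7=9.
Step 31. [r7c6∈{1}] only 1 remains possible at r7c6, so r7c6=1.
Step 32. [r2c3∈{3}] nothing but 3 survives at r2c3, so r2c3=3.
Step 33. [r3c5∈{5}] only 5 remains possible at r3c5 ⇒ r3c5=5.
Step 34. [r4c2∈{2}] nothing but 2 survives at r4c2. So r4c2=2.
Step 35. [r1c1∈{1}] r1c1 has the single candidate 1, so r1c1=1.
Step 36. [r6c4∈{8}] nothing but 8 survives at r6c4 ⇒ r6c4=8.
Step 37. [r6c9∈{7}] only 7 remains possible at r6c9, so r6c9=7.
Step 38. [r5c7∈{1}] r5c7's peers cover all but 1. So r5c7=1.
Step 39. [r6c1∈{3}] nothing but 3 survives at r6c1, so r6c1=3.
Step 40. [r1c2∈{4}] r1c2 is down to just 4, so r1c2=4.
Step 41. [r7c2∈{7}] nothing but 7 survives at r7c2, so r7c2=7.
Step 42. [r7c7∈{3}] r7c7 is down to just 3 ⇒ r7c7=3.
Step 43. [r5c3∈{6}] r5c3 is down to just 6. So r5c3=6.
Step 44. [r1c5∈{6}] r1c5 has the single candidate 6. So r1c5=6.
Step 45. [r4c4∈{9}] only 9 remains possible at r4c4 ⇒ r4c4=9.
Step 46. [r6c8∈{4}] r6c8's peers cover all but 4. So r6c8=4.
Step 47. [r9c8∈{6}] nothing but 6 survives at r9c8, so r9c8=6.

Answer: 1 4 7 2 6 9 5 8 3 / 2 5 3 1 4 8 9 7 6 / 6 9 8 3 5 7 4 2 1 / 7 2 4 9 1 6 8 3 5 / 5 8 6 4 7 3 1 9 2 / 3 1 9 8 2 5 6 4 7 / 8 7 2 6 9 1 3 5 4 / 9 6 5 7 3 4 2 1 8 / 4 3 1 5 8 2 7 6 9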